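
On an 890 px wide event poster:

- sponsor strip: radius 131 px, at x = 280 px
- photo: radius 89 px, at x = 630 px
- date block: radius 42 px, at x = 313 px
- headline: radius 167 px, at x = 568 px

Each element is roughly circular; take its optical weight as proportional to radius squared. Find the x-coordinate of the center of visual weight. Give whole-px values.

r² weights: sponsor strip 131² = 17161, photo 89² = 7921, date block 42² = 1764, headline 167² = 27889. Total = 54735.
x-moment: 17161·280 + 7921·630 + 1764·313 + 27889·568 = 26188394; centroid 26188394/54735 ≈ 478.46.

x ≈ 478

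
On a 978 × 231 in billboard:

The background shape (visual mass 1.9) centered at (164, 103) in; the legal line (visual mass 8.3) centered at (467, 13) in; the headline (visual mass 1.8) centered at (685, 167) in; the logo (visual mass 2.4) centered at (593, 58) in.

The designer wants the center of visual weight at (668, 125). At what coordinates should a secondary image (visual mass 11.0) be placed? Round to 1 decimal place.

(920.3, 221.1)

New total weight: (1.9 + 8.3 + 1.8 + 2.4) + 11.0 = 25.4.
x: target moment 25.4×668 = 16967.2; current 1.9·164 + 8.3·467 + 1.8·685 + 2.4·593 = 6843.9; the secondary image supplies 10123.3, so x = 10123.3/11.0 ≈ 920.30.
y: target moment 25.4×125 = 3175.0; current 1.9·103 + 8.3·13 + 1.8·167 + 2.4·58 = 743.4; the secondary image supplies 2431.6, so y = 2431.6/11.0 ≈ 221.05.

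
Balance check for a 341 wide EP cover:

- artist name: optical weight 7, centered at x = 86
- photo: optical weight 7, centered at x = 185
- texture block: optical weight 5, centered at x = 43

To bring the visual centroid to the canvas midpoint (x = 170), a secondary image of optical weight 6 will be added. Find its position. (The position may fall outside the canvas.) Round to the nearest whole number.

x ≈ 356

With the secondary image, Σw becomes 7 + 7 + 5 + 6 = 25.
x: need Σw·x = 25·170 = 4250. Existing = 7·86 + 7·185 + 5·43 = 2112. Remainder 2138 / 6 ≈ 356.33.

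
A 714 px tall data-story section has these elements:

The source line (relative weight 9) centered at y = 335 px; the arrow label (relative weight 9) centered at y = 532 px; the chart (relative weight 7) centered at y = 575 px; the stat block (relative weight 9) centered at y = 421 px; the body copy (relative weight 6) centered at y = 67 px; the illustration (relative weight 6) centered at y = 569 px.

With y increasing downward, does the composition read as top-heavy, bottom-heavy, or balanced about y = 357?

Weights sum to 9 + 9 + 7 + 9 + 6 + 6 = 46.
y: (9·335 + 9·532 + 7·575 + 9·421 + 6·67 + 6·569) / 46 = 19433 / 46 ≈ 422.46
422.5 vs midline 357 → bottom-heavy.

bottom-heavy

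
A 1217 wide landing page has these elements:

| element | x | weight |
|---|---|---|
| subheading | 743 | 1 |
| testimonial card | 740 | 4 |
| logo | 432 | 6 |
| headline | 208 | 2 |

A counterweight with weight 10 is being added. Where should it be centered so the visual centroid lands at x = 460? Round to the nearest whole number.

x ≈ 387

New total weight: (1 + 4 + 6 + 2) + 10 = 23.
Along x: (6711 + 10·x) / 23 = 460 (existing moment 1·743 + 4·740 + 6·432 + 2·208 = 6711) ⇒ x = (10580 − 6711) / 10 ≈ 386.90.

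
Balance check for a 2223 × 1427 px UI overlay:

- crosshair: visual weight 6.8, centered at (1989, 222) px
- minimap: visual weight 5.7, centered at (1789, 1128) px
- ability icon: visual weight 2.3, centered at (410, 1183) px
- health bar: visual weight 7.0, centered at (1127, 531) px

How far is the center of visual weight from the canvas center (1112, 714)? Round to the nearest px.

≈ 385 px

Σw = 6.8 + 5.7 + 2.3 + 7.0 = 21.8.
Σw·x = 6.8·1989 + 5.7·1789 + 2.3·410 + 7.0·1127 = 32554.5, so x̄ = 32554.5/21.8 ≈ 1493.33.
Σw·y = 6.8·222 + 5.7·1128 + 2.3·1183 + 7.0·531 = 14377.1, so ȳ = 14377.1/21.8 ≈ 659.50.
Relative to (1112, 714): Δ = (381.33, -54.50); |Δ| = √(381.33² + -54.50²) ≈ 385.20.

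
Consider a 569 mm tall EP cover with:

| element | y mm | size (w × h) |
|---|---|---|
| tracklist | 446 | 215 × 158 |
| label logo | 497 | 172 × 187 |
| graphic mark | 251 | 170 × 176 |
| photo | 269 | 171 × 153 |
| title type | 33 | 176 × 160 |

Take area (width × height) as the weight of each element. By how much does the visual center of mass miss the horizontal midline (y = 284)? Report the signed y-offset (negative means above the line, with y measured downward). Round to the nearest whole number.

≈ 26 mm

Areas → weights: tracklist 215·158 = 33970, label logo 172·187 = 32164, graphic mark 170·176 = 29920, photo 171·153 = 26163, title type 176·160 = 28160; Σw = 150377.
y-moment: 33970·446 + 32164·497 + 29920·251 + 26163·269 + 28160·33 = 46613175; centroid 46613175/150377 ≈ 309.98.
Offset from y = 284: 309.98 − 284 ≈ 25.98.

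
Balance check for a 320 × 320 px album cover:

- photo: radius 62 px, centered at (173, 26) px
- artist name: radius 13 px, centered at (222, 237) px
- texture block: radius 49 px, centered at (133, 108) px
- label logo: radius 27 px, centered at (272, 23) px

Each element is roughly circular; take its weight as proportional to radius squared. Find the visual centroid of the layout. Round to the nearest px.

(171, 58)

Weights ∝ r²: photo 62² = 3844, artist name 13² = 169, texture block 49² = 2401, label logo 27² = 729; Σw = 7143.
Σw·x = 3844·173 + 169·222 + 2401·133 + 729·272 = 1220151, so x̄ = 1220151/7143 ≈ 170.82.
Σw·y = 3844·26 + 169·237 + 2401·108 + 729·23 = 416072, so ȳ = 416072/7143 ≈ 58.25.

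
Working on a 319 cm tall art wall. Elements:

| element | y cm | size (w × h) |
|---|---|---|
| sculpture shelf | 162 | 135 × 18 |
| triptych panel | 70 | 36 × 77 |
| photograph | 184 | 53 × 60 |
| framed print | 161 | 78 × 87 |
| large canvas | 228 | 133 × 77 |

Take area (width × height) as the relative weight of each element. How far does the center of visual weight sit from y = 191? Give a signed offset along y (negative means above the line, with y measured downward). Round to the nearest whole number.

Taking area as weight: sculpture shelf 135·18 = 2430, triptych panel 36·77 = 2772, photograph 53·60 = 3180, framed print 78·87 = 6786, large canvas 133·77 = 10241. Sum 25409.
y: (2430·162 + 2772·70 + 3180·184 + 6786·161 + 10241·228) / 25409 = 4600314 / 25409 ≈ 181.05
Against y = 191, that's 181.05 − 191 = -9.95.

≈ -10 cm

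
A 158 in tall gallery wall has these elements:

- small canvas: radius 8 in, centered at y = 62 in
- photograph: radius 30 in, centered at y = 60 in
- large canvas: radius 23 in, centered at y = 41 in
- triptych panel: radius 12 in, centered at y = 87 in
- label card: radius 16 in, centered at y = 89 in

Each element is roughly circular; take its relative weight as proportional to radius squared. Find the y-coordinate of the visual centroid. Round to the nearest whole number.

r² weights: small canvas 8² = 64, photograph 30² = 900, large canvas 23² = 529, triptych panel 12² = 144, label card 16² = 256. Total = 1893.
y-moment: 64·62 + 900·60 + 529·41 + 144·87 + 256·89 = 114969; centroid 114969/1893 ≈ 60.73.

y ≈ 61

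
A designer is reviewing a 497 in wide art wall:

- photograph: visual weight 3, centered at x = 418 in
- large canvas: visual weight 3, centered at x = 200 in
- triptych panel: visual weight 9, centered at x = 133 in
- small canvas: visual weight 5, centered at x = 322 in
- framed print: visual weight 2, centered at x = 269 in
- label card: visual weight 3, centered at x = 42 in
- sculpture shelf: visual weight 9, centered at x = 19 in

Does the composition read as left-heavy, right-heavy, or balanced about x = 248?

left-heavy

Total weight = 3 + 3 + 9 + 5 + 2 + 3 + 9 = 34.
x: moment 5496 / weight 34 ≈ 161.65
161.6 vs midline 248 → left-heavy.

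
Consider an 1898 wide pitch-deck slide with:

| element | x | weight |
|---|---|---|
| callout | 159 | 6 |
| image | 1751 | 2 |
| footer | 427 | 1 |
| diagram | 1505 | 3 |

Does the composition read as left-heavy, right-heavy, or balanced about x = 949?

left-heavy

Total weight = 6 + 2 + 1 + 3 = 12.
x-moment: 6·159 + 2·1751 + 1·427 + 3·1505 = 9398; centroid 9398/12 ≈ 783.17.
783.2 lies left of the midline 949, so the layout is left-heavy.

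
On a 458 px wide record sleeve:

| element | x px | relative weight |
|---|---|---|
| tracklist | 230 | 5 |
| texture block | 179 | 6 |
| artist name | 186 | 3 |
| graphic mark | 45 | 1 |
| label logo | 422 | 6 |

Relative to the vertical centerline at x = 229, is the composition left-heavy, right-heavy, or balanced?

Σw = 5 + 6 + 3 + 1 + 6 = 21.
Σw·x = 5·230 + 6·179 + 3·186 + 1·45 + 6·422 = 5359, so x̄ = 5359/21 ≈ 255.19.
255.2 lies right of the midline 229, so the layout is right-heavy.

right-heavy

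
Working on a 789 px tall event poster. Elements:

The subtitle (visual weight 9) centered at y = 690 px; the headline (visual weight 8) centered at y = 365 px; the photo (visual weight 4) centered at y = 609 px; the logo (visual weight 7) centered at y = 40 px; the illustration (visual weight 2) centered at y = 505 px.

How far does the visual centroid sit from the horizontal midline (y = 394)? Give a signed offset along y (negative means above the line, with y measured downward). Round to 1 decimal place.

Total weight = 9 + 8 + 4 + 7 + 2 = 30.
Σw·y = 9·690 + 8·365 + 4·609 + 7·40 + 2·505 = 12856, so ȳ = 12856/30 ≈ 428.53.
Offset from y = 394: 428.53 − 394 ≈ 34.53.

≈ 34.5 px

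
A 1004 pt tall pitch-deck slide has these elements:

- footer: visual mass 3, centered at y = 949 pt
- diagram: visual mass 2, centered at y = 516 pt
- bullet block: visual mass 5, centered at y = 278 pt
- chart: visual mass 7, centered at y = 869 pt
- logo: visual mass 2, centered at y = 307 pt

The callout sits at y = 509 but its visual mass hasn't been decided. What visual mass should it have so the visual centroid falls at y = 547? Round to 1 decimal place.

w ≈ 41.4

Existing Σw = 19 (3 + 2 + 5 + 7 + 2); existing moment 3·949 + 2·516 + 5·278 + 7·869 + 2·307 = 11966.
Balance at y = 547 requires (11966 + w·509) / (19 + w) = 547.
Rearranging, w·(509 − 547) = 547·19 − 11966 = -1573, so w ≈ -1573/-38 = 41.39.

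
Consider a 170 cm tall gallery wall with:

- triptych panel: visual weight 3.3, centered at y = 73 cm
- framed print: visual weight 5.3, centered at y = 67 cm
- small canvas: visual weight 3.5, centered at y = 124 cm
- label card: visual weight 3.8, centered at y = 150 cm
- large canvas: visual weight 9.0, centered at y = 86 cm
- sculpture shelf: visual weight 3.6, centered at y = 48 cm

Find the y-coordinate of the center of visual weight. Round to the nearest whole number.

y ≈ 89

Weights sum to 3.3 + 5.3 + 3.5 + 3.8 + 9.0 + 3.6 = 28.5.
y-moment: 3.3·73 + 5.3·67 + 3.5·124 + 3.8·150 + 9.0·86 + 3.6·48 = 2546.8; centroid 2546.8/28.5 ≈ 89.36.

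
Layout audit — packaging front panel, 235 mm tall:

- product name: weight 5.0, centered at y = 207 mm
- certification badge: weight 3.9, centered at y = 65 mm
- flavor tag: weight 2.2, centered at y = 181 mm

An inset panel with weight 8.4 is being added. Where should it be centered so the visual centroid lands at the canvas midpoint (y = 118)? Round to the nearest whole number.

With the inset panel, Σw becomes 5.0 + 3.9 + 2.2 + 8.4 = 19.5.
y: need Σw·y = 19.5·118 = 2301.0. Existing = 5.0·207 + 3.9·65 + 2.2·181 = 1686.7. Remainder 614.3 / 8.4 ≈ 73.13.

y ≈ 73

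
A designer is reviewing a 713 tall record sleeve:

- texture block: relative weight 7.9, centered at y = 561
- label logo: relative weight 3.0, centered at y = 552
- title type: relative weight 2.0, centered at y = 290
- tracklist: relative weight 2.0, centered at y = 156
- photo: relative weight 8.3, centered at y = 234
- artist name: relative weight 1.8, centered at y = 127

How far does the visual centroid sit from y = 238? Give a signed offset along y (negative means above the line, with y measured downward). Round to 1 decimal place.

Total weight = 7.9 + 3.0 + 2.0 + 2.0 + 8.3 + 1.8 = 25.0.
Σw·y = 9150.7; ȳ = 9150.7/25.0 ≈ 366.03.
Offset from y = 238: 366.03 − 238 ≈ 128.03.

≈ 128.0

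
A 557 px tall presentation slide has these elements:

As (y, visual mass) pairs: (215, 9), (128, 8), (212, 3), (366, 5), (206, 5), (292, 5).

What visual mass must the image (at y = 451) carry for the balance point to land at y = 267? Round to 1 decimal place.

Existing Σw = 35 (9 + 8 + 3 + 5 + 5 + 5); existing moment 9·215 + 8·128 + 3·212 + 5·366 + 5·206 + 5·292 = 7915.
Balance at y = 267 requires (7915 + w·451) / (35 + w) = 267.
Solving: w = (267·35 − 7915) / (451 − 267) = 1430 / 184 ≈ 7.77.

w ≈ 7.8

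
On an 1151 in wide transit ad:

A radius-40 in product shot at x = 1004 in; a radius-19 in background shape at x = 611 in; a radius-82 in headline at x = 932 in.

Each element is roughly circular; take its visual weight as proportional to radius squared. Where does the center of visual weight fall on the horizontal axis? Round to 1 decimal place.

x ≈ 931.9

Weights ∝ r²: product shot 40² = 1600, background shape 19² = 361, headline 82² = 6724; Σw = 8685.
x: (1600·1004 + 361·611 + 6724·932) / 8685 = 8093739 / 8685 ≈ 931.92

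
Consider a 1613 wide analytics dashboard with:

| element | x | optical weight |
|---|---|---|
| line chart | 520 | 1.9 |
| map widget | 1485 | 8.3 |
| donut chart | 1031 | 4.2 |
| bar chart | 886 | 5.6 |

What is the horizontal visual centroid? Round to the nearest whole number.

x ≈ 1130

Weights sum to 1.9 + 8.3 + 4.2 + 5.6 = 20.0.
Σw·x = 1.9·520 + 8.3·1485 + 4.2·1031 + 5.6·886 = 22605.3, so x̄ = 22605.3/20.0 ≈ 1130.27.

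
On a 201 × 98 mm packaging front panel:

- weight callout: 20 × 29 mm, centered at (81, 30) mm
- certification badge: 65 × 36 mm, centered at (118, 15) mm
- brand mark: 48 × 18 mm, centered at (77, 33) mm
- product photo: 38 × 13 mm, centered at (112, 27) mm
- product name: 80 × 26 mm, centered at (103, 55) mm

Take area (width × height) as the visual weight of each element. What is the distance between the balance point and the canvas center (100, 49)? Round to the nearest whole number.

Taking area as weight: weight callout 20·29 = 580, certification badge 65·36 = 2340, brand mark 48·18 = 864, product photo 38·13 = 494, product name 80·26 = 2080. Sum 6358.
x: (580·81 + 2340·118 + 864·77 + 494·112 + 2080·103) / 6358 = 659196 / 6358 ≈ 103.68
y: (580·30 + 2340·15 + 864·33 + 494·27 + 2080·55) / 6358 = 208750 / 6358 ≈ 32.83
Offset from (100, 49): Δx ≈ 3.68, Δy ≈ -16.17; distance = √(Δx² + Δy²) ≈ 16.58.

≈ 17 mm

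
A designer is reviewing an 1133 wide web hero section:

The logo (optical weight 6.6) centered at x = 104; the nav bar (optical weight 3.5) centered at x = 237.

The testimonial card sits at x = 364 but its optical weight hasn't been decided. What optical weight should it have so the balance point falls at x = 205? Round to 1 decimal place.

w ≈ 3.5

Fixed elements: Σw = 6.6 + 3.5 = 10.1, Σw·x = 6.6·104 + 3.5·237 = 1515.9.
Set Σw·x/Σw = 205: (1515.9 + 364w) = 205·(10.1 + w).
Solving: w = (205·10.1 − 1515.9) / (364 − 205) = 554.6 / 159 ≈ 3.49.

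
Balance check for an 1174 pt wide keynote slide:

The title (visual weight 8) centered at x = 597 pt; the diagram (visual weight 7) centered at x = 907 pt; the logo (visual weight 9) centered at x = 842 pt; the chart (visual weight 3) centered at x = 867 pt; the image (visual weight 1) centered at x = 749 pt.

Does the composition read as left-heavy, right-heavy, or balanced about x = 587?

right-heavy

Total weight = 8 + 7 + 9 + 3 + 1 = 28.
x: (8·597 + 7·907 + 9·842 + 3·867 + 1·749) / 28 = 22053 / 28 ≈ 787.61
787.6 lies right of the midline 587, so the layout is right-heavy.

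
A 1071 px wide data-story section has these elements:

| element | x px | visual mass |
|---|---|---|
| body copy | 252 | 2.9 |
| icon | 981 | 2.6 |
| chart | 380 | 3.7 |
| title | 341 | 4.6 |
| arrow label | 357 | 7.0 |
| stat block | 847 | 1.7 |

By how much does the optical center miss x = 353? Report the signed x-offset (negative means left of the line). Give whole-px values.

≈ 100 px

Weights sum to 2.9 + 2.6 + 3.7 + 4.6 + 7.0 + 1.7 = 22.5.
x: (2.9·252 + 2.6·981 + 3.7·380 + 4.6·341 + 7.0·357 + 1.7·847) / 22.5 = 10194.9 / 22.5 ≈ 453.11
Offset from x = 353: 453.11 − 353 ≈ 100.11.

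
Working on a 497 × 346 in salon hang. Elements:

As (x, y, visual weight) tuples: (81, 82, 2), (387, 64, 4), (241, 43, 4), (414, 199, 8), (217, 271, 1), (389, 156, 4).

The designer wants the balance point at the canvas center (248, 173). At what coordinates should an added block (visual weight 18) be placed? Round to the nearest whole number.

(134, 223)

With the added block, Σw becomes 2 + 4 + 4 + 8 + 1 + 4 + 18 = 41.
x: target moment 41×248 = 10168; current 2·81 + 4·387 + 4·241 + 8·414 + 1·217 + 4·389 = 7759; the added block supplies 2409, so x = 2409/18 ≈ 133.83.
y: target moment 41×173 = 7093; current 2·82 + 4·64 + 4·43 + 8·199 + 1·271 + 4·156 = 3079; the added block supplies 4014, so y = 4014/18 ≈ 223.00.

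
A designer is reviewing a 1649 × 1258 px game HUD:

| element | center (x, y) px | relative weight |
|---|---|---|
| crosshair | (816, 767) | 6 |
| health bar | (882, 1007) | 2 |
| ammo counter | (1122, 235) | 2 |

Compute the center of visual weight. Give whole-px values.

Weights sum to 6 + 2 + 2 = 10.
x-moment: 6·816 + 2·882 + 2·1122 = 8904; centroid 8904/10 ≈ 890.40.
y-moment: 6·767 + 2·1007 + 2·235 = 7086; centroid 7086/10 ≈ 708.60.

(890, 709)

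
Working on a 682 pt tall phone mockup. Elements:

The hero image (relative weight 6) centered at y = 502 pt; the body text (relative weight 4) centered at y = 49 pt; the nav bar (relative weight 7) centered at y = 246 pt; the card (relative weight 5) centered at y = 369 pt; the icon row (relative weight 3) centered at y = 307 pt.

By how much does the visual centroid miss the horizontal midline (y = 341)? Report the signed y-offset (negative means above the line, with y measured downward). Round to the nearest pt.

≈ -33 pt

Total weight = 6 + 4 + 7 + 5 + 3 = 25.
Σw·y = 6·502 + 4·49 + 7·246 + 5·369 + 3·307 = 7696, so ȳ = 7696/25 ≈ 307.84.
Offset from y = 341: 307.84 − 341 ≈ -33.16.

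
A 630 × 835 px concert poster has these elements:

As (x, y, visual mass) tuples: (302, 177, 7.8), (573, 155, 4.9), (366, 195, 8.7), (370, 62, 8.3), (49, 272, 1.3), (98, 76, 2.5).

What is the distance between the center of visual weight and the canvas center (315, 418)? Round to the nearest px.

≈ 274 px

Σw = 7.8 + 4.9 + 8.7 + 8.3 + 1.3 + 2.5 = 33.5.
x-moment: 7.8·302 + 4.9·573 + 8.7·366 + 8.3·370 + 1.3·49 + 2.5·98 = 11727.2; centroid 11727.2/33.5 ≈ 350.07.
y-moment: 7.8·177 + 4.9·155 + 8.7·195 + 8.3·62 + 1.3·272 + 2.5·76 = 4894.8; centroid 4894.8/33.5 ≈ 146.11.
From (315, 418): dx = 35.07, dy = -271.89, so the distance is √(dx²+dy²) ≈ 274.14.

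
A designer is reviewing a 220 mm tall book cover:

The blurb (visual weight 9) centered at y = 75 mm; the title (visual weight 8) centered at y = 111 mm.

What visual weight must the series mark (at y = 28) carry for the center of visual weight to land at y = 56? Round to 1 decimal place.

w ≈ 21.8

Fixed elements: Σw = 9 + 8 = 17, Σw·y = 9·75 + 8·111 = 1563.
Balance at y = 56 requires (1563 + w·28) / (17 + w) = 56.
Rearranging, w·(28 − 56) = 56·17 − 1563 = -611, so w ≈ -611/-28 = 21.82.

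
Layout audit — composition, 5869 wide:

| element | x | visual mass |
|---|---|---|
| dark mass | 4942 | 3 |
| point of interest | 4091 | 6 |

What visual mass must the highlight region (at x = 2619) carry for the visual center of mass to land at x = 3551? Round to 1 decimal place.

w ≈ 8.0

Known weights sum to 3 + 6 = 9; their moment is 3·4942 + 6·4091 = 39372.
Balance at x = 3551 requires (39372 + w·2619) / (9 + w) = 3551.
So w = (3551·9 − 39372)/(2619 − 3551) = -7413/-932 ≈ 7.95.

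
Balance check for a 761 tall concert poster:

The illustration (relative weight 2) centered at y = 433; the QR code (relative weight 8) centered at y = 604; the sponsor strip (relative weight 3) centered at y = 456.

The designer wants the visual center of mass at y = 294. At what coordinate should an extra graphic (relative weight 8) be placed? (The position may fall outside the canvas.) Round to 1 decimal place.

y ≈ -111.5

After adding the extra graphic, total weight = 2 + 8 + 3 + 8 = 21.
y: need Σw·y = 21·294 = 6174. Existing = 2·433 + 8·604 + 3·456 = 7066. Remainder -892 / 8 ≈ -111.50.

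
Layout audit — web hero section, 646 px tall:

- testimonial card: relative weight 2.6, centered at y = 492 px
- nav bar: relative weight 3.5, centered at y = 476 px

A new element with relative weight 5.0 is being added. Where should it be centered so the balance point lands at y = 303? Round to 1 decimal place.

y ≈ 83.6

New total weight: (2.6 + 3.5) + 5.0 = 11.1.
y: target moment 11.1×303 = 3363.3; current 2.6·492 + 3.5·476 = 2945.2; the new element supplies 418.1, so y = 418.1/5.0 ≈ 83.62.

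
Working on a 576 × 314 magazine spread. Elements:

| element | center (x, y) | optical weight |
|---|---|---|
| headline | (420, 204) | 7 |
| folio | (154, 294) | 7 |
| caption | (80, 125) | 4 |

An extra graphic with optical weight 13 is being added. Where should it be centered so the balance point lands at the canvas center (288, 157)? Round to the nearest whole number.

(353, 68)

New total weight: (7 + 7 + 4) + 13 = 31.
Along x: (4338 + 13·x) / 31 = 288 (existing moment 7·420 + 7·154 + 4·80 = 4338) ⇒ x = (8928 − 4338) / 13 ≈ 353.08.
Along y: (3986 + 13·y) / 31 = 157 (existing moment 7·204 + 7·294 + 4·125 = 3986) ⇒ y = (4867 − 3986) / 13 ≈ 67.77.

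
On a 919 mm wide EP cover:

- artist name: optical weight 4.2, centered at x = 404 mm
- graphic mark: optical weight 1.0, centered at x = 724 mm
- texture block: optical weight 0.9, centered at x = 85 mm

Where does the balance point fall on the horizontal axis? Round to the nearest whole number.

Total weight = 4.2 + 1.0 + 0.9 = 6.1.
x: (4.2·404 + 1.0·724 + 0.9·85) / 6.1 = 2497.3 / 6.1 ≈ 409.39

x ≈ 409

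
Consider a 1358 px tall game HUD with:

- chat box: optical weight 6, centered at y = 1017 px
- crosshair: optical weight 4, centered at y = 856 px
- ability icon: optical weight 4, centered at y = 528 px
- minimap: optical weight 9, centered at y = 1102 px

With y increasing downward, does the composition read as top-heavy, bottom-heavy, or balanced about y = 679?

bottom-heavy

Σw = 6 + 4 + 4 + 9 = 23.
y-moment: 6·1017 + 4·856 + 4·528 + 9·1102 = 21556; centroid 21556/23 ≈ 937.22.
937.2 lies below (larger y than) the midline 679, so the layout is bottom-heavy.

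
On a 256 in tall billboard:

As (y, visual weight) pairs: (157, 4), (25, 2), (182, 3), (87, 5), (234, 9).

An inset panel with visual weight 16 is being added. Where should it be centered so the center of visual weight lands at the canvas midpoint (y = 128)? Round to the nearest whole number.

y ≈ 77

With the inset panel, Σw becomes 4 + 2 + 3 + 5 + 9 + 16 = 39.
y: need Σw·y = 39·128 = 4992. Existing = 4·157 + 2·25 + 3·182 + 5·87 + 9·234 = 3765. Remainder 1227 / 16 ≈ 76.69.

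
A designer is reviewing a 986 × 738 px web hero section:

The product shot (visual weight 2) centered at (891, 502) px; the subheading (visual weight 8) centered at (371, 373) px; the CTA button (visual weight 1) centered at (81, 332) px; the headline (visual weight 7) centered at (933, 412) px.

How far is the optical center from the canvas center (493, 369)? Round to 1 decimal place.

Total weight = 2 + 8 + 1 + 7 = 18.
Σw·x = 2·891 + 8·371 + 1·81 + 7·933 = 11362, so x̄ = 11362/18 ≈ 631.22.
Σw·y = 2·502 + 8·373 + 1·332 + 7·412 = 7204, so ȳ = 7204/18 ≈ 400.22.
Relative to (493, 369): Δ = (138.22, 31.22); |Δ| = √(138.22² + 31.22²) ≈ 141.70.

≈ 141.7 px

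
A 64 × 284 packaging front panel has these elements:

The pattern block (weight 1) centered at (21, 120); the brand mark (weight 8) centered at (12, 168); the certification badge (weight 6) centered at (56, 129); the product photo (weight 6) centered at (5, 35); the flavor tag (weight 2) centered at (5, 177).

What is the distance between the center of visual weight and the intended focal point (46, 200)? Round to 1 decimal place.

Weights sum to 1 + 8 + 6 + 6 + 2 = 23.
Σw·x = 1·21 + 8·12 + 6·56 + 6·5 + 2·5 = 493, so x̄ = 493/23 ≈ 21.43.
Σw·y = 1·120 + 8·168 + 6·129 + 6·35 + 2·177 = 2802, so ȳ = 2802/23 ≈ 121.83.
Relative to (46, 200): Δ = (-24.57, -78.17); |Δ| = √(-24.57² + -78.17²) ≈ 81.94.

≈ 81.9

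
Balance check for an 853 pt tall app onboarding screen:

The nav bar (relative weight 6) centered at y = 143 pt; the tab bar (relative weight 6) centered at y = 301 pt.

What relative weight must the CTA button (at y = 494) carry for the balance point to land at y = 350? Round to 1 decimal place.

Fixed elements: Σw = 6 + 6 = 12, Σw·y = 6·143 + 6·301 = 2664.
For the centroid to hit 350: (2664 + w·494) / (12 + w) = 350.
Rearranging, w·(494 − 350) = 350·12 − 2664 = 1536, so w ≈ 1536/144 = 10.67.

w ≈ 10.7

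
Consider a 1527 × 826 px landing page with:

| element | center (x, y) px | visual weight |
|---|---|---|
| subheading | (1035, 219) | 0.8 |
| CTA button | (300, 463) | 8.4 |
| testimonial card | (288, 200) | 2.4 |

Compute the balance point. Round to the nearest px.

Total weight = 0.8 + 8.4 + 2.4 = 11.6.
Σw·x = 0.8·1035 + 8.4·300 + 2.4·288 = 4039.2, so x̄ = 4039.2/11.6 ≈ 348.21.
Σw·y = 0.8·219 + 8.4·463 + 2.4·200 = 4544.4, so ȳ = 4544.4/11.6 ≈ 391.76.

(348, 392)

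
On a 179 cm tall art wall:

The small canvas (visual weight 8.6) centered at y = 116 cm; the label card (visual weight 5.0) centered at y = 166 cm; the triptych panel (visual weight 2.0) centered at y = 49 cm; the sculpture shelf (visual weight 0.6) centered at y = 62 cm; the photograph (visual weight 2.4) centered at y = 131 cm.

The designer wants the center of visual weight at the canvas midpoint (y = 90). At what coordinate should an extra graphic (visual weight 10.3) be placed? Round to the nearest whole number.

After adding the extra graphic, total weight = 8.6 + 5.0 + 2.0 + 0.6 + 2.4 + 10.3 = 28.9.
y: need Σw·y = 28.9·90 = 2601.0. Existing = 8.6·116 + 5.0·166 + 2.0·49 + 0.6·62 + 2.4·131 = 2277.2. Remainder 323.8 / 10.3 ≈ 31.44.

y ≈ 31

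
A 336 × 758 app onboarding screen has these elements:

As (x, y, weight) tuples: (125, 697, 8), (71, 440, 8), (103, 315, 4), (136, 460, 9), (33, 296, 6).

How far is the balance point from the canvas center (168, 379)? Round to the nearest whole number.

Weights sum to 8 + 8 + 4 + 9 + 6 = 35.
x-moment: 8·125 + 8·71 + 4·103 + 9·136 + 6·33 = 3402; centroid 3402/35 ≈ 97.20.
y-moment: 8·697 + 8·440 + 4·315 + 9·460 + 6·296 = 16272; centroid 16272/35 ≈ 464.91.
Relative to (168, 379): Δ = (-70.80, 85.91); |Δ| = √(-70.80² + 85.91²) ≈ 111.33.

≈ 111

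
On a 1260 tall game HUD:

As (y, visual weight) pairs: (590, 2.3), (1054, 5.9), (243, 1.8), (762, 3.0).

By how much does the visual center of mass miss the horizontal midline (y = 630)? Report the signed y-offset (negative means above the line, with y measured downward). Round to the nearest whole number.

≈ 162

Weights sum to 2.3 + 5.9 + 1.8 + 3.0 = 13.0.
y: (2.3·590 + 5.9·1054 + 1.8·243 + 3.0·762) / 13.0 = 10299.0 / 13.0 ≈ 792.23
Offset from y = 630: 792.23 − 630 ≈ 162.23.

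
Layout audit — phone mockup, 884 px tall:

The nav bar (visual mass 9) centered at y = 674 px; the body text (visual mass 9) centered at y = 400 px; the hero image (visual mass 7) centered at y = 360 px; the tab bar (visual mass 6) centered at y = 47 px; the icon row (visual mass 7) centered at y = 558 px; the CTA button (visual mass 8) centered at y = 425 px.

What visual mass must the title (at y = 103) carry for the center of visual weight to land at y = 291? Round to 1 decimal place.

w ≈ 34.0

Existing Σw = 46 (9 + 9 + 7 + 6 + 7 + 8); existing moment 9·674 + 9·400 + 7·360 + 6·47 + 7·558 + 8·425 = 19774.
Set Σw·y/Σw = 291: (19774 + 103w) = 291·(46 + w).
So w = (291·46 − 19774)/(103 − 291) = -6388/-188 ≈ 33.98.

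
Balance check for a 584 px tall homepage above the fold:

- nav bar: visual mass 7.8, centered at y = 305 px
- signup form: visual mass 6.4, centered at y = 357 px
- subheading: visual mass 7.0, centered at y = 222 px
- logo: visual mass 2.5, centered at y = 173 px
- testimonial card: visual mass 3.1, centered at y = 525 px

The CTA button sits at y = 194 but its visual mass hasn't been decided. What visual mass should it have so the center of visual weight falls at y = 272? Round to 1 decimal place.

w ≈ 12.7

Fixed elements: Σw = 7.8 + 6.4 + 7.0 + 2.5 + 3.1 = 26.8, Σw·y = 7.8·305 + 6.4·357 + 7.0·222 + 2.5·173 + 3.1·525 = 8277.8.
Balance at y = 272 requires (8277.8 + w·194) / (26.8 + w) = 272.
Solving: w = (272·26.8 − 8277.8) / (194 − 272) = -988.2 / -78 ≈ 12.67.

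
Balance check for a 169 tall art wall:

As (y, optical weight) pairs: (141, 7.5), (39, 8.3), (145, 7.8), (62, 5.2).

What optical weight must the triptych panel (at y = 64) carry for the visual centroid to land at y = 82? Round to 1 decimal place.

w ≈ 26.3

Existing Σw = 28.8 (7.5 + 8.3 + 7.8 + 5.2); existing moment 7.5·141 + 8.3·39 + 7.8·145 + 5.2·62 = 2834.6.
Set Σw·y/Σw = 82: (2834.6 + 64w) = 82·(28.8 + w).
So w = (82·28.8 − 2834.6)/(64 − 82) = -473.0/-18 ≈ 26.28.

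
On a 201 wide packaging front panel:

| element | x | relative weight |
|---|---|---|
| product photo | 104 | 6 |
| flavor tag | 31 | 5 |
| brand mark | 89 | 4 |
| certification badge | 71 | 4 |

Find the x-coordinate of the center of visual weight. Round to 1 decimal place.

Σw = 6 + 5 + 4 + 4 = 19.
Σw·x = 6·104 + 5·31 + 4·89 + 4·71 = 1419, so x̄ = 1419/19 ≈ 74.68.

x ≈ 74.7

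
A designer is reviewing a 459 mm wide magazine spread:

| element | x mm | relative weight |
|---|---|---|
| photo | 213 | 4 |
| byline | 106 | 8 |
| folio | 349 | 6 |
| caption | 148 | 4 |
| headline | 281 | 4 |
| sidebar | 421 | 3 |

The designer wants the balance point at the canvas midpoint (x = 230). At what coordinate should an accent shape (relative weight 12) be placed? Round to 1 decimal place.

After adding the accent shape, total weight = 4 + 8 + 6 + 4 + 4 + 3 + 12 = 41.
x: need Σw·x = 41·230 = 9430. Existing = 4·213 + 8·106 + 6·349 + 4·148 + 4·281 + 3·421 = 6773. Remainder 2657 / 12 ≈ 221.42.

x ≈ 221.4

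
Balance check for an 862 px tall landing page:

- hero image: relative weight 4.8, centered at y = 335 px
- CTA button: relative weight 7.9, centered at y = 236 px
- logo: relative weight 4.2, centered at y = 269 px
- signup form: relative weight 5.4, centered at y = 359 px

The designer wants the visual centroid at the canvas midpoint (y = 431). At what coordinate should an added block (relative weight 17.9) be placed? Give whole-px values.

With the added block, Σw becomes 4.8 + 7.9 + 4.2 + 5.4 + 17.9 = 40.2.
y: target moment 40.2×431 = 17326.2; current 4.8·335 + 7.9·236 + 4.2·269 + 5.4·359 = 6540.8; the added block supplies 10785.4, so y = 10785.4/17.9 ≈ 602.54.

y ≈ 603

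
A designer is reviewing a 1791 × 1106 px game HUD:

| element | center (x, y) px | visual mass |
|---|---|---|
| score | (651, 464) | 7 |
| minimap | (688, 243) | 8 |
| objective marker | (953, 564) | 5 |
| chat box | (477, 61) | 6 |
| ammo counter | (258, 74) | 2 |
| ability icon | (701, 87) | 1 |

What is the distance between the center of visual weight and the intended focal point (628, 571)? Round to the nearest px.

Weights sum to 7 + 8 + 5 + 6 + 2 + 1 = 29.
Σw·x = 7·651 + 8·688 + 5·953 + 6·477 + 2·258 + 1·701 = 18905, so x̄ = 18905/29 ≈ 651.90.
Σw·y = 7·464 + 8·243 + 5·564 + 6·61 + 2·74 + 1·87 = 8613, so ȳ = 8613/29 ≈ 297.00.
From (628, 571): dx = 23.90, dy = -274.00, so the distance is √(dx²+dy²) ≈ 275.04.

≈ 275 px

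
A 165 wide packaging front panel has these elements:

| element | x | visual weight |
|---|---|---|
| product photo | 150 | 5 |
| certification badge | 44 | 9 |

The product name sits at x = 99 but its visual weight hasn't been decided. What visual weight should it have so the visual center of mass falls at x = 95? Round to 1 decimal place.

Known weights sum to 5 + 9 = 14; their moment is 5·150 + 9·44 = 1146.
Balance at x = 95 requires (1146 + w·99) / (14 + w) = 95.
So w = (95·14 − 1146)/(99 − 95) = 184/4 ≈ 46.00.

w ≈ 46.0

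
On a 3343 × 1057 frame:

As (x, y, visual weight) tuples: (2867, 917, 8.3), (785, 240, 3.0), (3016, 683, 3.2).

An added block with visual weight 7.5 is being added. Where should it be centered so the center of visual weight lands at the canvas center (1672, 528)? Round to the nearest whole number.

With the added block, Σw becomes 8.3 + 3.0 + 3.2 + 7.5 = 22.0.
Along x: (35802.3 + 7.5·x) / 22.0 = 1672 (existing moment 8.3·2867 + 3.0·785 + 3.2·3016 = 35802.3) ⇒ x = (36784.0 − 35802.3) / 7.5 ≈ 130.89.
Along y: (10516.7 + 7.5·y) / 22.0 = 528 (existing moment 8.3·917 + 3.0·240 + 3.2·683 = 10516.7) ⇒ y = (11616.0 − 10516.7) / 7.5 ≈ 146.57.

(131, 147)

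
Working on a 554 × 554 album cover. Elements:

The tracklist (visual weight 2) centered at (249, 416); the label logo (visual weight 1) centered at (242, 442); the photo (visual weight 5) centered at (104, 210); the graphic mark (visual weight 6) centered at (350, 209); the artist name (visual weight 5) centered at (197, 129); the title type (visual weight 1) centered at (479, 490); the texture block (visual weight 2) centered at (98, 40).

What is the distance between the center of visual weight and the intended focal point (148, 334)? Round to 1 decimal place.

Weights sum to 2 + 1 + 5 + 6 + 5 + 1 + 2 = 22.
x-moment: 2·249 + 1·242 + 5·104 + 6·350 + 5·197 + 1·479 + 2·98 = 5020; centroid 5020/22 ≈ 228.18.
y-moment: 2·416 + 1·442 + 5·210 + 6·209 + 5·129 + 1·490 + 2·40 = 4793; centroid 4793/22 ≈ 217.86.
From (148, 334): dx = 80.18, dy = -116.14, so the distance is √(dx²+dy²) ≈ 141.13.

≈ 141.1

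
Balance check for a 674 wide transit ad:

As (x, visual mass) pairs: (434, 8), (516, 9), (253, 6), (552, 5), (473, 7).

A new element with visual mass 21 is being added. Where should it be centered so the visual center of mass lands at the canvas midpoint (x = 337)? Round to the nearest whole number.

New total weight: (8 + 9 + 6 + 5 + 7) + 21 = 56.
Along x: (15705 + 21·x) / 56 = 337 (existing moment 8·434 + 9·516 + 6·253 + 5·552 + 7·473 = 15705) ⇒ x = (18872 − 15705) / 21 ≈ 150.81.

x ≈ 151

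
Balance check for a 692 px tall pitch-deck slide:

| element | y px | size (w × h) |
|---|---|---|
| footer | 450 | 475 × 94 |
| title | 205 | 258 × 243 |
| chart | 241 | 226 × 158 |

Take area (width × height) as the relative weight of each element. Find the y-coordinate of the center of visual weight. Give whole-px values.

Taking area as weight: footer 475·94 = 44650, title 258·243 = 62694, chart 226·158 = 35708. Sum 143052.
y: (44650·450 + 62694·205 + 35708·241) / 143052 = 41550398 / 143052 ≈ 290.46

y ≈ 290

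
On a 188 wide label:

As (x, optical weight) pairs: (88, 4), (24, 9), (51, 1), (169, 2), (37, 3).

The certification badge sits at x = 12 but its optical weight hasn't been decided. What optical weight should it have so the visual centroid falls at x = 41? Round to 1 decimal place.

w ≈ 10.0

Existing Σw = 19 (4 + 9 + 1 + 2 + 3); existing moment 4·88 + 9·24 + 1·51 + 2·169 + 3·37 = 1068.
Balance at x = 41 requires (1068 + w·12) / (19 + w) = 41.
Solving: w = (41·19 − 1068) / (12 − 41) = -289 / -29 ≈ 9.97.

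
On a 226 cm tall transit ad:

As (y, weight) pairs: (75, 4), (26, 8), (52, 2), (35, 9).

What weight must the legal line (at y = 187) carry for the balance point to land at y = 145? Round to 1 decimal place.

Existing Σw = 23 (4 + 8 + 2 + 9); existing moment 4·75 + 8·26 + 2·52 + 9·35 = 927.
Balance at y = 145 requires (927 + w·187) / (23 + w) = 145.
Rearranging, w·(187 − 145) = 145·23 − 927 = 2408, so w ≈ 2408/42 = 57.33.

w ≈ 57.3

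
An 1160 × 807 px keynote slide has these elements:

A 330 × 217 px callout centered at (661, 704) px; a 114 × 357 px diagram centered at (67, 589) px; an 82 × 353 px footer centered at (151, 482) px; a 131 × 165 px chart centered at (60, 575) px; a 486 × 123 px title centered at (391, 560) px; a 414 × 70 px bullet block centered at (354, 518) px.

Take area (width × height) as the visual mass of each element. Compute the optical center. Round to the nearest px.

Areas: callout 330·217 = 71610, diagram 114·357 = 40698, footer 82·353 = 28946, chart 131·165 = 21615, title 486·123 = 59778, bullet block 414·70 = 28980. Total weight = 251627.
x-moment: 71610·661 + 40698·67 + 28946·151 + 21615·60 + 59778·391 + 28980·354 = 89360840; centroid 89360840/251627 ≈ 355.13.
y-moment: 71610·704 + 40698·589 + 28946·482 + 21615·575 + 59778·560 + 28980·518 = 149252479; centroid 149252479/251627 ≈ 593.15.

(355, 593)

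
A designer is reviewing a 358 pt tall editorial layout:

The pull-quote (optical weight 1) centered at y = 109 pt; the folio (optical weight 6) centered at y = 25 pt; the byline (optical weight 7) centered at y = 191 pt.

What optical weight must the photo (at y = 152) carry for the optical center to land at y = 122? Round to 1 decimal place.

w ≈ 3.7

Existing Σw = 14 (1 + 6 + 7); existing moment 1·109 + 6·25 + 7·191 = 1596.
For the centroid to hit 122: (1596 + w·152) / (14 + w) = 122.
Solving: w = (122·14 − 1596) / (152 − 122) = 112 / 30 ≈ 3.73.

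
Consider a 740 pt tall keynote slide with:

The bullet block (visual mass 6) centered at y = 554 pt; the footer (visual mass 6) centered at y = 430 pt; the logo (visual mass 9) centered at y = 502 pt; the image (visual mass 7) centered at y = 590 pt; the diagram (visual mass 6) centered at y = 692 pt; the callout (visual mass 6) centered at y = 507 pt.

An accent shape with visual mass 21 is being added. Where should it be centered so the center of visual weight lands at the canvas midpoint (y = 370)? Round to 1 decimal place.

After adding the accent shape, total weight = 6 + 6 + 9 + 7 + 6 + 6 + 21 = 61.
y: target moment 61×370 = 22570; current 6·554 + 6·430 + 9·502 + 7·590 + 6·692 + 6·507 = 21746; the accent shape supplies 824, so y = 824/21 ≈ 39.24.

y ≈ 39.2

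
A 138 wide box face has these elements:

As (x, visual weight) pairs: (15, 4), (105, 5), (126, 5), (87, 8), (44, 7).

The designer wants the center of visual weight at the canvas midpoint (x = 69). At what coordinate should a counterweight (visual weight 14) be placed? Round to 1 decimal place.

x ≈ 53.4

With the counterweight, Σw becomes 4 + 5 + 5 + 8 + 7 + 14 = 43.
x: target moment 43×69 = 2967; current 4·15 + 5·105 + 5·126 + 8·87 + 7·44 = 2219; the counterweight supplies 748, so x = 748/14 ≈ 53.43.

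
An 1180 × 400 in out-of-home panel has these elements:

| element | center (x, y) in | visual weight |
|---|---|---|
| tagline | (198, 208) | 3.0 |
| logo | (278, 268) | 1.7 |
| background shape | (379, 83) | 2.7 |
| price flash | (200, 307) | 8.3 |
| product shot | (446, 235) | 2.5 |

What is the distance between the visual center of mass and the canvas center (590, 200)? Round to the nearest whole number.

Total weight = 3.0 + 1.7 + 2.7 + 8.3 + 2.5 = 18.2.
x-moment: 3.0·198 + 1.7·278 + 2.7·379 + 8.3·200 + 2.5·446 = 4864.9; centroid 4864.9/18.2 ≈ 267.30.
y-moment: 3.0·208 + 1.7·268 + 2.7·83 + 8.3·307 + 2.5·235 = 4439.3; centroid 4439.3/18.2 ≈ 243.92.
From (590, 200): dx = -322.70, dy = 43.92, so the distance is √(dx²+dy²) ≈ 325.67.

≈ 326 in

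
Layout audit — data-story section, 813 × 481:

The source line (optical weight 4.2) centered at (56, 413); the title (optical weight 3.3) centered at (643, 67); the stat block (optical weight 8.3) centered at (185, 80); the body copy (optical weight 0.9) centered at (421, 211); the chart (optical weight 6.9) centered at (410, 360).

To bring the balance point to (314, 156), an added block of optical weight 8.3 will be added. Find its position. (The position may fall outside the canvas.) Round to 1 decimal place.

(351.3, -38.2)

With the added block, Σw becomes 4.2 + 3.3 + 8.3 + 0.9 + 6.9 + 8.3 = 31.9.
x: need Σw·x = 31.9·314 = 10016.6. Existing = 4.2·56 + 3.3·643 + 8.3·185 + 0.9·421 + 6.9·410 = 7100.5. Remainder 2916.1 / 8.3 ≈ 351.34.
y: need Σw·y = 31.9·156 = 4976.4. Existing = 4.2·413 + 3.3·67 + 8.3·80 + 0.9·211 + 6.9·360 = 5293.6. Remainder -317.2 / 8.3 ≈ -38.22.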